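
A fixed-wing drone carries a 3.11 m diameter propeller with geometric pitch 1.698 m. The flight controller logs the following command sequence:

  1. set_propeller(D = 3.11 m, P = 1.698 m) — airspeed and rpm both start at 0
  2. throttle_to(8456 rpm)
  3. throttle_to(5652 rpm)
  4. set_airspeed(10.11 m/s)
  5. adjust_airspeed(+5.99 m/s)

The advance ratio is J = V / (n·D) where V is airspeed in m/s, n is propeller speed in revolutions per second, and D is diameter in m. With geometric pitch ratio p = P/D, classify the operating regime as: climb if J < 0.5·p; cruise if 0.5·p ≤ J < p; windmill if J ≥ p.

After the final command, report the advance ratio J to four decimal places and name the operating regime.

J = 0.0550, regime = climb

set_propeller: D = 3.11 m, P = 1.698 m (p = P/D = 0.545981); state ← (V=0, rpm=0)
throttle_to(8456): rpm ← 8456
throttle_to(5652): rpm ← 5652
set_airspeed(10.11): V ← 10.11 m/s
adjust_airspeed(+5.99): V ← 10.11 +5.99 = 16.1 m/s
final state: V = 16.1 m/s, rpm = 5652 → n = rpm/60 = 94.200000 rev/s
J = V / (n·D) = 16.1 / (94.200000 × 3.11) = 0.054956
regime bands: climb J<0.2730 | cruise [0.2730, 0.5460) | windmill J≥0.5460
J = 0.0550 → climb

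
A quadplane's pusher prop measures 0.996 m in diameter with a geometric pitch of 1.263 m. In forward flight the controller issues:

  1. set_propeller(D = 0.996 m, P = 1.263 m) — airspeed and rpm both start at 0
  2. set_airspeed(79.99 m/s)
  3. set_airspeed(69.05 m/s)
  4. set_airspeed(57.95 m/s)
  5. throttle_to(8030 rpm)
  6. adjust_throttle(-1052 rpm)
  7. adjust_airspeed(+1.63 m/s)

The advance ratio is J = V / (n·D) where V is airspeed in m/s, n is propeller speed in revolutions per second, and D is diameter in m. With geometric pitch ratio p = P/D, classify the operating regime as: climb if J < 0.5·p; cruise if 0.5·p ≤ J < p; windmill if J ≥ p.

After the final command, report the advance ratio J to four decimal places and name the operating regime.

set_propeller: D = 0.996 m, P = 1.263 m (p = P/D = 1.268072); state ← (V=0, rpm=0)
set_airspeed(79.99): V ← 79.99 m/s
set_airspeed(69.05): V ← 69.05 m/s
set_airspeed(57.95): V ← 57.95 m/s
throttle_to(8030): rpm ← 8030
adjust_throttle(-1052): rpm ← 8030 -1052 = 6978
adjust_airspeed(+1.63): V ← 57.95 +1.63 = 59.58 m/s
final state: V = 59.58 m/s, rpm = 6978 → n = rpm/60 = 116.300000 rev/s
J = V / (n·D) = 59.58 / (116.300000 × 0.996) = 0.514353
regime bands: climb J<0.6340 | cruise [0.6340, 1.2681) | windmill J≥1.2681
J = 0.5144 → climb

J = 0.5144, regime = climb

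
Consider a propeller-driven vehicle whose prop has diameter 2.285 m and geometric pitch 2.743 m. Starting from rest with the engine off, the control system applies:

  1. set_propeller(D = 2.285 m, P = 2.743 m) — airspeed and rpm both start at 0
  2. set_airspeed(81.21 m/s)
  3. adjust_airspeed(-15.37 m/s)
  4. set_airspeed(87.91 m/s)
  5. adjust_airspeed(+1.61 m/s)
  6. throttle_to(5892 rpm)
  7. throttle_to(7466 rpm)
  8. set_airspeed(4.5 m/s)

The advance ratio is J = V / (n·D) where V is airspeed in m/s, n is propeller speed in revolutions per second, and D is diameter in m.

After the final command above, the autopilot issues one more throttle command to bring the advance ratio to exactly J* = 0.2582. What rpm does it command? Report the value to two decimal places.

rpm = 457.64

set_propeller: D = 2.285 m, P = 2.743 m (p = P/D = 1.200438); state ← (V=0, rpm=0)
set_airspeed(81.21): V ← 81.21 m/s
adjust_airspeed(-15.37): V ← 81.21 -15.37 = 65.84 m/s
set_airspeed(87.91): V ← 87.91 m/s
adjust_airspeed(+1.61): V ← 87.91 +1.61 = 89.52 m/s
throttle_to(5892): rpm ← 5892
throttle_to(7466): rpm ← 7466
set_airspeed(4.5): V ← 4.5 m/s
final state: V = 4.5 m/s, rpm = 7466 → n = rpm/60 = 124.433333 rev/s
target J* = 0.2582; solve J* = V/(n·D) for n: n = V/(J*·D) = 4.5/(0.2582 × 2.285) = 7.627287 rev/s
rpm = 60·n = 457.637202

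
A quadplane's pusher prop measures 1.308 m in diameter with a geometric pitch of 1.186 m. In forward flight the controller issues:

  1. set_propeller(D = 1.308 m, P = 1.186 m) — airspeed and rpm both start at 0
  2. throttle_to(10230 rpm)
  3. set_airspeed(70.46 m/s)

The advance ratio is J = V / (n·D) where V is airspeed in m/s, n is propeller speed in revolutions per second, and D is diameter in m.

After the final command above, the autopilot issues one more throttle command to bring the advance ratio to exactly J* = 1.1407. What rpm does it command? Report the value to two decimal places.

set_propeller: D = 1.308 m, P = 1.186 m (p = P/D = 0.906728); state ← (V=0, rpm=0)
throttle_to(10230): rpm ← 10230
set_airspeed(70.46): V ← 70.46 m/s
final state: V = 70.46 m/s, rpm = 10230 → n = rpm/60 = 170.500000 rev/s
target J* = 1.1407; solve J* = V/(n·D) for n: n = V/(J*·D) = 70.46/(1.1407 × 1.308) = 47.224074 rev/s
rpm = 60·n = 2833.444457

rpm = 2833.44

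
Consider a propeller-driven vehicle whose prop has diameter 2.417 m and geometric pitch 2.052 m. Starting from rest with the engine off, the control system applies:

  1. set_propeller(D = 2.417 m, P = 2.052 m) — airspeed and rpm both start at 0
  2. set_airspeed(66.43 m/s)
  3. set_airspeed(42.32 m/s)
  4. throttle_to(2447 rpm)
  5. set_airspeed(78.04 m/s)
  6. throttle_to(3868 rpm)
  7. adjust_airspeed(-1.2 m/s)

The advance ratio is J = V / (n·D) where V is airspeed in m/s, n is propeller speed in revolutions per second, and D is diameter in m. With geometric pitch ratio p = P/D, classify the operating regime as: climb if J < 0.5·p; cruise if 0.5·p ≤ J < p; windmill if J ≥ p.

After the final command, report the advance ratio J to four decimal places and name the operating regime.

set_propeller: D = 2.417 m, P = 2.052 m (p = P/D = 0.848986); state ← (V=0, rpm=0)
set_airspeed(66.43): V ← 66.43 m/s
set_airspeed(42.32): V ← 42.32 m/s
throttle_to(2447): rpm ← 2447
set_airspeed(78.04): V ← 78.04 m/s
throttle_to(3868): rpm ← 3868
adjust_airspeed(-1.2): V ← 78.04 -1.2 = 76.84 m/s
final state: V = 76.84 m/s, rpm = 3868 → n = rpm/60 = 64.466667 rev/s
J = V / (n·D) = 76.84 / (64.466667 × 2.417) = 0.493146
regime bands: climb J<0.4245 | cruise [0.4245, 0.8490) | windmill J≥0.8490
J = 0.4931 → cruise

J = 0.4931, regime = cruise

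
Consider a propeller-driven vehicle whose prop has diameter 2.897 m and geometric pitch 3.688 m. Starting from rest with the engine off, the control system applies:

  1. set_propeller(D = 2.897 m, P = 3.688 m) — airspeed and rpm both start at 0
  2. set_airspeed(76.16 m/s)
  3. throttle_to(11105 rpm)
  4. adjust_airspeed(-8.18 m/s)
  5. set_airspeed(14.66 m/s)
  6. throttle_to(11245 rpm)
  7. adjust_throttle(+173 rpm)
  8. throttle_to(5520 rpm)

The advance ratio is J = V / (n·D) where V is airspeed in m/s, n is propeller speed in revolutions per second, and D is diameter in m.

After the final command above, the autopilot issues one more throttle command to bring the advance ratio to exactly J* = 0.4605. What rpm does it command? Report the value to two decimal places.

set_propeller: D = 2.897 m, P = 3.688 m (p = P/D = 1.273041); state ← (V=0, rpm=0)
set_airspeed(76.16): V ← 76.16 m/s
throttle_to(11105): rpm ← 11105
adjust_airspeed(-8.18): V ← 76.16 -8.18 = 67.98 m/s
set_airspeed(14.66): V ← 14.66 m/s
throttle_to(11245): rpm ← 11245
adjust_throttle(+173): rpm ← 11245 +173 = 11418
throttle_to(5520): rpm ← 5520
final state: V = 14.66 m/s, rpm = 5520 → n = rpm/60 = 92.000000 rev/s
target J* = 0.4605; solve J* = V/(n·D) for n: n = V/(J*·D) = 14.66/(0.4605 × 2.897) = 10.988941 rev/s
rpm = 60·n = 659.336458

rpm = 659.34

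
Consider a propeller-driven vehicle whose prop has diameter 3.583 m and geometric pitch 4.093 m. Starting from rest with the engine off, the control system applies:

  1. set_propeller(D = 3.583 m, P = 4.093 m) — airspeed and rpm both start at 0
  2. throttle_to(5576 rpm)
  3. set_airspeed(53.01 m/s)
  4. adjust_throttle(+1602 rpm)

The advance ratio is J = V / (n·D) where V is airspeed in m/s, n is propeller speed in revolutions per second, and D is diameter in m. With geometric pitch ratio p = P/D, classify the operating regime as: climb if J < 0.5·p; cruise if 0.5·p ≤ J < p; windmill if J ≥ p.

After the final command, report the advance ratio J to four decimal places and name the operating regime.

set_propeller: D = 3.583 m, P = 4.093 m (p = P/D = 1.142339); state ← (V=0, rpm=0)
throttle_to(5576): rpm ← 5576
set_airspeed(53.01): V ← 53.01 m/s
adjust_throttle(+1602): rpm ← 5576 +1602 = 7178
final state: V = 53.01 m/s, rpm = 7178 → n = rpm/60 = 119.633333 rev/s
J = V / (n·D) = 53.01 / (119.633333 × 3.583) = 0.123668
regime bands: climb J<0.5712 | cruise [0.5712, 1.1423) | windmill J≥1.1423
J = 0.1237 → climb

J = 0.1237, regime = climb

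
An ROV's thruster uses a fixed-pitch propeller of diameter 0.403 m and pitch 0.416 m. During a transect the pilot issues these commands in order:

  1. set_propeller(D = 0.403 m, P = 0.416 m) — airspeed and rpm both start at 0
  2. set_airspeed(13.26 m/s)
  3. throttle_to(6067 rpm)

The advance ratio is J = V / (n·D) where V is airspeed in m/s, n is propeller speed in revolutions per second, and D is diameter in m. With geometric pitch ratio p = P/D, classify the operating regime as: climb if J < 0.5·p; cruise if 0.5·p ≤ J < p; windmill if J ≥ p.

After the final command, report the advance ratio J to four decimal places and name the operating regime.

set_propeller: D = 0.403 m, P = 0.416 m (p = P/D = 1.032258); state ← (V=0, rpm=0)
set_airspeed(13.26): V ← 13.26 m/s
throttle_to(6067): rpm ← 6067
final state: V = 13.26 m/s, rpm = 6067 → n = rpm/60 = 101.116667 rev/s
J = V / (n·D) = 13.26 / (101.116667 × 0.403) = 0.325399
regime bands: climb J<0.5161 | cruise [0.5161, 1.0323) | windmill J≥1.0323
J = 0.3254 → climb

J = 0.3254, regime = climb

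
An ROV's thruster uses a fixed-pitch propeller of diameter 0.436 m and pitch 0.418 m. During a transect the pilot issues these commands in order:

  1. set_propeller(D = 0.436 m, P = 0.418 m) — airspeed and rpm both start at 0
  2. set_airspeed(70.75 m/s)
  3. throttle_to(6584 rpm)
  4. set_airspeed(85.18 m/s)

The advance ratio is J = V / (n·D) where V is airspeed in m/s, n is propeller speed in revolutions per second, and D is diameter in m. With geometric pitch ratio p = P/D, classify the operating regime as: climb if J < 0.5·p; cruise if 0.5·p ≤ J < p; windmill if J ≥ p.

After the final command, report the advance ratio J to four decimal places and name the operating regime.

set_propeller: D = 0.436 m, P = 0.418 m (p = P/D = 0.958716); state ← (V=0, rpm=0)
set_airspeed(70.75): V ← 70.75 m/s
throttle_to(6584): rpm ← 6584
set_airspeed(85.18): V ← 85.18 m/s
final state: V = 85.18 m/s, rpm = 6584 → n = rpm/60 = 109.733333 rev/s
J = V / (n·D) = 85.18 / (109.733333 × 0.436) = 1.780379
regime bands: climb J<0.4794 | cruise [0.4794, 0.9587) | windmill J≥0.9587
J = 1.7804 → windmill

J = 1.7804, regime = windmill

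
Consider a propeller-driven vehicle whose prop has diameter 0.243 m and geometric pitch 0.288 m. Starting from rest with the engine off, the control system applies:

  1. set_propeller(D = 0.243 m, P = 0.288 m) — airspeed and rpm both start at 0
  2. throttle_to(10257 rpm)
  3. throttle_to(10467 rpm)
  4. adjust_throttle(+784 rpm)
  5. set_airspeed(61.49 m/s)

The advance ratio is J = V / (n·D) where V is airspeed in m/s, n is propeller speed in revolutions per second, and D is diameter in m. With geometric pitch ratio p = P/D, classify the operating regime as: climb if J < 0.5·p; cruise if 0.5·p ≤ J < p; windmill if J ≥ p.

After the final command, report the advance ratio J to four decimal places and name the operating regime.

J = 1.3495, regime = windmill

set_propeller: D = 0.243 m, P = 0.288 m (p = P/D = 1.185185); state ← (V=0, rpm=0)
throttle_to(10257): rpm ← 10257
throttle_to(10467): rpm ← 10467
adjust_throttle(+784): rpm ← 10467 +784 = 11251
set_airspeed(61.49): V ← 61.49 m/s
final state: V = 61.49 m/s, rpm = 11251 → n = rpm/60 = 187.516667 rev/s
J = V / (n·D) = 61.49 / (187.516667 × 0.243) = 1.349455
regime bands: climb J<0.5926 | cruise [0.5926, 1.1852) | windmill J≥1.1852
J = 1.3495 → windmill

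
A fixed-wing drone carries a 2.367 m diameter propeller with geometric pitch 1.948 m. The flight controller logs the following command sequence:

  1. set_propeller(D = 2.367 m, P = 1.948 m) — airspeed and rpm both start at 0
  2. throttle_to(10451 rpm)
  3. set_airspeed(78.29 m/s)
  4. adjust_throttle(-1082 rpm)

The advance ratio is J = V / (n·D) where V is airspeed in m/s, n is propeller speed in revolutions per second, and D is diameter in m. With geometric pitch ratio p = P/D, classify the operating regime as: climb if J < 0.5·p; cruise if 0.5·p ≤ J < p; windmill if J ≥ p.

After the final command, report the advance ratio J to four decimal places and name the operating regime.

J = 0.2118, regime = climb

set_propeller: D = 2.367 m, P = 1.948 m (p = P/D = 0.822983); state ← (V=0, rpm=0)
throttle_to(10451): rpm ← 10451
set_airspeed(78.29): V ← 78.29 m/s
adjust_throttle(-1082): rpm ← 10451 -1082 = 9369
final state: V = 78.29 m/s, rpm = 9369 → n = rpm/60 = 156.150000 rev/s
J = V / (n·D) = 78.29 / (156.150000 × 2.367) = 0.211820
regime bands: climb J<0.4115 | cruise [0.4115, 0.8230) | windmill J≥0.8230
J = 0.2118 → climb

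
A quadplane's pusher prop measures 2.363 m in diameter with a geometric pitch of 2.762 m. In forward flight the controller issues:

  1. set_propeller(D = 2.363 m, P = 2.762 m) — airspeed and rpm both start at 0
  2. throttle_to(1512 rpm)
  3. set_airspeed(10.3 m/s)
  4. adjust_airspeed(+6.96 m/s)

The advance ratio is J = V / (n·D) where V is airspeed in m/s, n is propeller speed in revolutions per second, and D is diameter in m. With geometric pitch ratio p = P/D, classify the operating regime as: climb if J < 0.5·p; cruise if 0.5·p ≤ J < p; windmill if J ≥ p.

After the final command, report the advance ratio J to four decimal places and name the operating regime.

J = 0.2899, regime = climb

set_propeller: D = 2.363 m, P = 2.762 m (p = P/D = 1.168853); state ← (V=0, rpm=0)
throttle_to(1512): rpm ← 1512
set_airspeed(10.3): V ← 10.3 m/s
adjust_airspeed(+6.96): V ← 10.3 +6.96 = 17.26 m/s
final state: V = 17.26 m/s, rpm = 1512 → n = rpm/60 = 25.200000 rev/s
J = V / (n·D) = 17.26 / (25.200000 × 2.363) = 0.289852
regime bands: climb J<0.5844 | cruise [0.5844, 1.1689) | windmill J≥1.1689
J = 0.2899 → climb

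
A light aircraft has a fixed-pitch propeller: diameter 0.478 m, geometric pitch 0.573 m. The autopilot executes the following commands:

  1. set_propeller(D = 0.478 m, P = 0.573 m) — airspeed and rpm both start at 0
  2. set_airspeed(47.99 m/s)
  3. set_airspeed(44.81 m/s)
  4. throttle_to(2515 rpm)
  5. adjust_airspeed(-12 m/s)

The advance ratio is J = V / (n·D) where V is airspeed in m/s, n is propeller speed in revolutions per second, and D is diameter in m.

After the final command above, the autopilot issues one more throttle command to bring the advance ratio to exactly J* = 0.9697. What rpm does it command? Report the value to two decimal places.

set_propeller: D = 0.478 m, P = 0.573 m (p = P/D = 1.198745); state ← (V=0, rpm=0)
set_airspeed(47.99): V ← 47.99 m/s
set_airspeed(44.81): V ← 44.81 m/s
throttle_to(2515): rpm ← 2515
adjust_airspeed(-12): V ← 44.81 -12 = 32.81 m/s
final state: V = 32.81 m/s, rpm = 2515 → n = rpm/60 = 41.916667 rev/s
target J* = 0.9697; solve J* = V/(n·D) for n: n = V/(J*·D) = 32.81/(0.9697 × 0.478) = 70.784951 rev/s
rpm = 60·n = 4247.097083

rpm = 4247.10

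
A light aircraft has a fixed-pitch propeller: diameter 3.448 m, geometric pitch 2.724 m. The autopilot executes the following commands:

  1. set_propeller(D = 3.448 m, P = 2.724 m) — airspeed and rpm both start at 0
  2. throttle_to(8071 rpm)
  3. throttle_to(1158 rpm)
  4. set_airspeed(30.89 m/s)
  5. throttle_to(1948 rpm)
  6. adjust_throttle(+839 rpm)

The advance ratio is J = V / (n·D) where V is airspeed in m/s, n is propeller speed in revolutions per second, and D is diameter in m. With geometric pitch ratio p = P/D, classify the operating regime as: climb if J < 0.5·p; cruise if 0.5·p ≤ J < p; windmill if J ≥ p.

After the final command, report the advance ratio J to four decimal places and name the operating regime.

J = 0.1929, regime = climb

set_propeller: D = 3.448 m, P = 2.724 m (p = P/D = 0.790023); state ← (V=0, rpm=0)
throttle_to(8071): rpm ← 8071
throttle_to(1158): rpm ← 1158
set_airspeed(30.89): V ← 30.89 m/s
throttle_to(1948): rpm ← 1948
adjust_throttle(+839): rpm ← 1948 +839 = 2787
final state: V = 30.89 m/s, rpm = 2787 → n = rpm/60 = 46.450000 rev/s
J = V / (n·D) = 30.89 / (46.450000 × 3.448) = 0.192870
regime bands: climb J<0.3950 | cruise [0.3950, 0.7900) | windmill J≥0.7900
J = 0.1929 → climb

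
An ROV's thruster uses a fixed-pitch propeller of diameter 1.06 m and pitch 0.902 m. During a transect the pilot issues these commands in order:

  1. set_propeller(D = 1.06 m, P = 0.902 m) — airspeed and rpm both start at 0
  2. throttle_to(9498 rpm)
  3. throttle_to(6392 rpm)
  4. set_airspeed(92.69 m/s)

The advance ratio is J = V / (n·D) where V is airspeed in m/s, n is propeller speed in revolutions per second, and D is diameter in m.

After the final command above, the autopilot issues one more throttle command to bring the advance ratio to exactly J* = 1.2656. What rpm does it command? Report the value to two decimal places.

rpm = 4145.55

set_propeller: D = 1.06 m, P = 0.902 m (p = P/D = 0.850943); state ← (V=0, rpm=0)
throttle_to(9498): rpm ← 9498
throttle_to(6392): rpm ← 6392
set_airspeed(92.69): V ← 92.69 m/s
final state: V = 92.69 m/s, rpm = 6392 → n = rpm/60 = 106.533333 rev/s
target J* = 1.2656; solve J* = V/(n·D) for n: n = V/(J*·D) = 92.69/(1.2656 × 1.06) = 69.092443 rev/s
rpm = 60·n = 4145.546597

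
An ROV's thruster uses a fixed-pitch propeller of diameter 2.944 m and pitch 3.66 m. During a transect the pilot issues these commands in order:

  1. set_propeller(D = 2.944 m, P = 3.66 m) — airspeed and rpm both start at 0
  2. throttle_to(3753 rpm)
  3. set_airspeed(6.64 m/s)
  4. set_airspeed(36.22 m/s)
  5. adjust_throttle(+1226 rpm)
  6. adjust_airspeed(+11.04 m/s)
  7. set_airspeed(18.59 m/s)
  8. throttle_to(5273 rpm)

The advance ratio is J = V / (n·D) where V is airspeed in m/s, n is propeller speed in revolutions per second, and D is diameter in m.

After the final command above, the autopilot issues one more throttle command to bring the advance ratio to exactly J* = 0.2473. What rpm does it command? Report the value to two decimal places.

set_propeller: D = 2.944 m, P = 3.66 m (p = P/D = 1.243207); state ← (V=0, rpm=0)
throttle_to(3753): rpm ← 3753
set_airspeed(6.64): V ← 6.64 m/s
set_airspeed(36.22): V ← 36.22 m/s
adjust_throttle(+1226): rpm ← 3753 +1226 = 4979
adjust_airspeed(+11.04): V ← 36.22 +11.04 = 47.26 m/s
set_airspeed(18.59): V ← 18.59 m/s
throttle_to(5273): rpm ← 5273
final state: V = 18.59 m/s, rpm = 5273 → n = rpm/60 = 87.883333 rev/s
target J* = 0.2473; solve J* = V/(n·D) for n: n = V/(J*·D) = 18.59/(0.2473 × 2.944) = 25.533918 rev/s
rpm = 60·n = 1532.035110

rpm = 1532.04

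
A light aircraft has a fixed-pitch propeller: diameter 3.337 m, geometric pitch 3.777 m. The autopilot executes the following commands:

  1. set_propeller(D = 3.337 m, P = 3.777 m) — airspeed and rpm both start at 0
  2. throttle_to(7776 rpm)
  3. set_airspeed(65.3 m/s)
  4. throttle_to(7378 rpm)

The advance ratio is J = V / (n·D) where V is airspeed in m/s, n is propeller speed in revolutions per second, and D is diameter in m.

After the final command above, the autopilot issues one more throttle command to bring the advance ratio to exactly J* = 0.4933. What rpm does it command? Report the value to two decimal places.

set_propeller: D = 3.337 m, P = 3.777 m (p = P/D = 1.131855); state ← (V=0, rpm=0)
throttle_to(7776): rpm ← 7776
set_airspeed(65.3): V ← 65.3 m/s
throttle_to(7378): rpm ← 7378
final state: V = 65.3 m/s, rpm = 7378 → n = rpm/60 = 122.966667 rev/s
target J* = 0.4933; solve J* = V/(n·D) for n: n = V/(J*·D) = 65.3/(0.4933 × 3.337) = 39.668507 rev/s
rpm = 60·n = 2380.110441

rpm = 2380.11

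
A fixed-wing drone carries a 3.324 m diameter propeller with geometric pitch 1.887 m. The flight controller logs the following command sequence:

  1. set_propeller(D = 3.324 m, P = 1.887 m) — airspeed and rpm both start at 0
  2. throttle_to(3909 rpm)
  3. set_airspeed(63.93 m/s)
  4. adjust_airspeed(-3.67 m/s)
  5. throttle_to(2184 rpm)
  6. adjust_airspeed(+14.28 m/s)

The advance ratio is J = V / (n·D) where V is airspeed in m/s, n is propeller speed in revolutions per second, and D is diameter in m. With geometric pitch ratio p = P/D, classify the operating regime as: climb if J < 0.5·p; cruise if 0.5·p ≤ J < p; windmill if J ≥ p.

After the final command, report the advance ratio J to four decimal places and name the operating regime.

set_propeller: D = 3.324 m, P = 1.887 m (p = P/D = 0.567690); state ← (V=0, rpm=0)
throttle_to(3909): rpm ← 3909
set_airspeed(63.93): V ← 63.93 m/s
adjust_airspeed(-3.67): V ← 63.93 -3.67 = 60.26 m/s
throttle_to(2184): rpm ← 2184
adjust_airspeed(+14.28): V ← 60.26 +14.28 = 74.54 m/s
final state: V = 74.54 m/s, rpm = 2184 → n = rpm/60 = 36.400000 rev/s
J = V / (n·D) = 74.54 / (36.400000 × 3.324) = 0.616066
regime bands: climb J<0.2838 | cruise [0.2838, 0.5677) | windmill J≥0.5677
J = 0.6161 → windmill

J = 0.6161, regime = windmill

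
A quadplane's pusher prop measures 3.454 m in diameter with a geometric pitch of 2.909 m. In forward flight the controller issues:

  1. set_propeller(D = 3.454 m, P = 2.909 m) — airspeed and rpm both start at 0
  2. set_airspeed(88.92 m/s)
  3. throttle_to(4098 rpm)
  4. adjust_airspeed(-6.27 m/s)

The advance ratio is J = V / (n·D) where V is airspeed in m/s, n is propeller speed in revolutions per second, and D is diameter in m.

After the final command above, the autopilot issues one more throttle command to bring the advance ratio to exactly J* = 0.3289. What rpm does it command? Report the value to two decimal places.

set_propeller: D = 3.454 m, P = 2.909 m (p = P/D = 0.842212); state ← (V=0, rpm=0)
set_airspeed(88.92): V ← 88.92 m/s
throttle_to(4098): rpm ← 4098
adjust_airspeed(-6.27): V ← 88.92 -6.27 = 82.65 m/s
final state: V = 82.65 m/s, rpm = 4098 → n = rpm/60 = 68.300000 rev/s
target J* = 0.3289; solve J* = V/(n·D) for n: n = V/(J*·D) = 82.65/(0.3289 × 3.454) = 72.753962 rev/s
rpm = 60·n = 4365.237743

rpm = 4365.24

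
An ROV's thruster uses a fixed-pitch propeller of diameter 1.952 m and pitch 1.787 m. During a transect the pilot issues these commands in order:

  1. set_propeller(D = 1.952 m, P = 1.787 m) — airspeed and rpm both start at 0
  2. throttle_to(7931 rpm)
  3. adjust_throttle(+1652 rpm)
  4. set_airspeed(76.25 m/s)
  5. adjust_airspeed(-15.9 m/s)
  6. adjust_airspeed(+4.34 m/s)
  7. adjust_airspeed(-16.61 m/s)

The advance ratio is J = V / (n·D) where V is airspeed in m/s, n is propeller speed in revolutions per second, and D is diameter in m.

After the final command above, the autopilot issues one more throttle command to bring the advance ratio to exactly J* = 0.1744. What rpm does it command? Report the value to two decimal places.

rpm = 8474.02

set_propeller: D = 1.952 m, P = 1.787 m (p = P/D = 0.915471); state ← (V=0, rpm=0)
throttle_to(7931): rpm ← 7931
adjust_throttle(+1652): rpm ← 7931 +1652 = 9583
set_airspeed(76.25): V ← 76.25 m/s
adjust_airspeed(-15.9): V ← 76.25 -15.9 = 60.35 m/s
adjust_airspeed(+4.34): V ← 60.35 +4.34 = 64.69 m/s
adjust_airspeed(-16.61): V ← 64.69 -16.61 = 48.08 m/s
final state: V = 48.08 m/s, rpm = 9583 → n = rpm/60 = 159.716667 rev/s
target J* = 0.1744; solve J* = V/(n·D) for n: n = V/(J*·D) = 48.08/(0.1744 × 1.952) = 141.233644 rev/s
rpm = 60·n = 8474.018649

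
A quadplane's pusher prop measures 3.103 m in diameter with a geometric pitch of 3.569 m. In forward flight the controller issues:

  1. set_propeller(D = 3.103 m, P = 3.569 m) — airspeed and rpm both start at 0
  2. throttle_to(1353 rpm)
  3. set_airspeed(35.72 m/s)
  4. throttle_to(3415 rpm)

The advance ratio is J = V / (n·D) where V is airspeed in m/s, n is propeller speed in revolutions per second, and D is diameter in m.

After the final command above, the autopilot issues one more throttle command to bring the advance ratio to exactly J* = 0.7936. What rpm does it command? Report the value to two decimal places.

rpm = 870.32

set_propeller: D = 3.103 m, P = 3.569 m (p = P/D = 1.150177); state ← (V=0, rpm=0)
throttle_to(1353): rpm ← 1353
set_airspeed(35.72): V ← 35.72 m/s
throttle_to(3415): rpm ← 3415
final state: V = 35.72 m/s, rpm = 3415 → n = rpm/60 = 56.916667 rev/s
target J* = 0.7936; solve J* = V/(n·D) for n: n = V/(J*·D) = 35.72/(0.7936 × 3.103) = 14.505343 rev/s
rpm = 60·n = 870.320605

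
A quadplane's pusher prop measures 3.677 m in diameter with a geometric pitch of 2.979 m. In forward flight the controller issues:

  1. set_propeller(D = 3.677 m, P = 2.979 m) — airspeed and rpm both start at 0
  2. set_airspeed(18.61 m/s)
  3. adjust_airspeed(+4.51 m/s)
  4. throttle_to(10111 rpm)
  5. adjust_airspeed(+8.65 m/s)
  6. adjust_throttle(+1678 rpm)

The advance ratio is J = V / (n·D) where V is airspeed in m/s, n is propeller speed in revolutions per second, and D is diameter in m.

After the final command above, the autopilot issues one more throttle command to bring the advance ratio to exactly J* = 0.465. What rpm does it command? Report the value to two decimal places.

rpm = 1114.86

set_propeller: D = 3.677 m, P = 2.979 m (p = P/D = 0.810171); state ← (V=0, rpm=0)
set_airspeed(18.61): V ← 18.61 m/s
adjust_airspeed(+4.51): V ← 18.61 +4.51 = 23.12 m/s
throttle_to(10111): rpm ← 10111
adjust_airspeed(+8.65): V ← 23.12 +8.65 = 31.77 m/s
adjust_throttle(+1678): rpm ← 10111 +1678 = 11789
final state: V = 31.77 m/s, rpm = 11789 → n = rpm/60 = 196.483333 rev/s
target J* = 0.465; solve J* = V/(n·D) for n: n = V/(J*·D) = 31.77/(0.465 × 3.677) = 18.581066 rev/s
rpm = 60·n = 1114.863976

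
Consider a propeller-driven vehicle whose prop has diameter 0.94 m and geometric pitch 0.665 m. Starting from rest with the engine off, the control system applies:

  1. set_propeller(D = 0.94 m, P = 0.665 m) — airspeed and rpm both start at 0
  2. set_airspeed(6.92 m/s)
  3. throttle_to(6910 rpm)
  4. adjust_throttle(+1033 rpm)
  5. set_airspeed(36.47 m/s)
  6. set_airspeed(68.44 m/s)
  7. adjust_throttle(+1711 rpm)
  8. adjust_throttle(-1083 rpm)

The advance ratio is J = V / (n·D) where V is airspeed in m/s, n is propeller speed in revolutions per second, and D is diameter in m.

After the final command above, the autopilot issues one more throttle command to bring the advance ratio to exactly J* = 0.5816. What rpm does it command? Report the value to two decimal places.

rpm = 7511.19

set_propeller: D = 0.94 m, P = 0.665 m (p = P/D = 0.707447); state ← (V=0, rpm=0)
set_airspeed(6.92): V ← 6.92 m/s
throttle_to(6910): rpm ← 6910
adjust_throttle(+1033): rpm ← 6910 +1033 = 7943
set_airspeed(36.47): V ← 36.47 m/s
set_airspeed(68.44): V ← 68.44 m/s
adjust_throttle(+1711): rpm ← 7943 +1711 = 9654
adjust_throttle(-1083): rpm ← 9654 -1083 = 8571
final state: V = 68.44 m/s, rpm = 8571 → n = rpm/60 = 142.850000 rev/s
target J* = 0.5816; solve J* = V/(n·D) for n: n = V/(J*·D) = 68.44/(0.5816 × 0.94) = 125.186573 rev/s
rpm = 60·n = 7511.194357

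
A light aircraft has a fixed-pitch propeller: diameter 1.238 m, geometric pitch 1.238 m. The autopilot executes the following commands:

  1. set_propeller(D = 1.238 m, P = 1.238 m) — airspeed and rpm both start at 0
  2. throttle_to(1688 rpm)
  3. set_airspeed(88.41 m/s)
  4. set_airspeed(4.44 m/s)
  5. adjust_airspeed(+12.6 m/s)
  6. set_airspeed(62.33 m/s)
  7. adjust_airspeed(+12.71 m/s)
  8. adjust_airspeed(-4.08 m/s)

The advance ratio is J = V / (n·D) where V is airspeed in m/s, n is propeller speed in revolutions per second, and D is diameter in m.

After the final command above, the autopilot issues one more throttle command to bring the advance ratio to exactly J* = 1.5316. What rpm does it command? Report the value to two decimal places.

rpm = 2245.43

set_propeller: D = 1.238 m, P = 1.238 m (p = P/D = 1.000000); state ← (V=0, rpm=0)
throttle_to(1688): rpm ← 1688
set_airspeed(88.41): V ← 88.41 m/s
set_airspeed(4.44): V ← 4.44 m/s
adjust_airspeed(+12.6): V ← 4.44 +12.6 = 17.04 m/s
set_airspeed(62.33): V ← 62.33 m/s
adjust_airspeed(+12.71): V ← 62.33 +12.71 = 75.04 m/s
adjust_airspeed(-4.08): V ← 75.04 -4.08 = 70.96 m/s
final state: V = 70.96 m/s, rpm = 1688 → n = rpm/60 = 28.133333 rev/s
target J* = 1.5316; solve J* = V/(n·D) for n: n = V/(J*·D) = 70.96/(1.5316 × 1.238) = 37.423776 rev/s
rpm = 60·n = 2245.426557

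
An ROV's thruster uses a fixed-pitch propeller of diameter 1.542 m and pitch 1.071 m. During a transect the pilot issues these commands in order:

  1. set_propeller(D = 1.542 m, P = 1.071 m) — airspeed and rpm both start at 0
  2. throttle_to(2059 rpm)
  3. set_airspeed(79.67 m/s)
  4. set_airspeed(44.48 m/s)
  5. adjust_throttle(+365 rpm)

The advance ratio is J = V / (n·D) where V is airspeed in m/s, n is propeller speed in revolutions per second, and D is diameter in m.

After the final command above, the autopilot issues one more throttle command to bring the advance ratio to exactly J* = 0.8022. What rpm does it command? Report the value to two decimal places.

rpm = 2157.49

set_propeller: D = 1.542 m, P = 1.071 m (p = P/D = 0.694553); state ← (V=0, rpm=0)
throttle_to(2059): rpm ← 2059
set_airspeed(79.67): V ← 79.67 m/s
set_airspeed(44.48): V ← 44.48 m/s
adjust_throttle(+365): rpm ← 2059 +365 = 2424
final state: V = 44.48 m/s, rpm = 2424 → n = rpm/60 = 40.400000 rev/s
target J* = 0.8022; solve J* = V/(n·D) for n: n = V/(J*·D) = 44.48/(0.8022 × 1.542) = 35.958184 rev/s
rpm = 60·n = 2157.491024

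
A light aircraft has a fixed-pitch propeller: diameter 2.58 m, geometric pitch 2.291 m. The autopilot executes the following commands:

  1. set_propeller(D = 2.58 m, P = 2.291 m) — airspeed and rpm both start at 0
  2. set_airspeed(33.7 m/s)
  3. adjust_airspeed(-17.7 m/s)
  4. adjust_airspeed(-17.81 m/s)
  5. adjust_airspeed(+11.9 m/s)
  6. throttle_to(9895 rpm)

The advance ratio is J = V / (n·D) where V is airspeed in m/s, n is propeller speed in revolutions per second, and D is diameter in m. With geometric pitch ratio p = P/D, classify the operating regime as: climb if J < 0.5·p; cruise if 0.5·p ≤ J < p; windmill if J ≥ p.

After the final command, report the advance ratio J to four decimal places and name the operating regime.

J = 0.0237, regime = climb

set_propeller: D = 2.58 m, P = 2.291 m (p = P/D = 0.887984); state ← (V=0, rpm=0)
set_airspeed(33.7): V ← 33.7 m/s
adjust_airspeed(-17.7): V ← 33.7 -17.7 = 16 m/s
adjust_airspeed(-17.81): V ← 16 -17.81 = -1.81 m/s
adjust_airspeed(+11.9): V ← -1.81 +11.9 = 10.09 m/s
throttle_to(9895): rpm ← 9895
final state: V = 10.09 m/s, rpm = 9895 → n = rpm/60 = 164.916667 rev/s
J = V / (n·D) = 10.09 / (164.916667 × 2.58) = 0.023714
regime bands: climb J<0.4440 | cruise [0.4440, 0.8880) | windmill J≥0.8880
J = 0.0237 → climb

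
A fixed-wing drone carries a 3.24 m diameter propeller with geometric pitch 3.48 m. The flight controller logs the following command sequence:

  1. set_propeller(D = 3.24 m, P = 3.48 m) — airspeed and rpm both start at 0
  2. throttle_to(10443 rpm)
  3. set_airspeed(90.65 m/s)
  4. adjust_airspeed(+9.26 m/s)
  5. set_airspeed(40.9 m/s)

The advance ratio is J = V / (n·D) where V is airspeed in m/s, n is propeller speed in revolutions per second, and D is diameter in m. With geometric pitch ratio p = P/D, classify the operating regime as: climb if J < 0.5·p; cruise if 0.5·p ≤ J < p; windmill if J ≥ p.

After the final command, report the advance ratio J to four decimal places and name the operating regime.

J = 0.0725, regime = climb

set_propeller: D = 3.24 m, P = 3.48 m (p = P/D = 1.074074); state ← (V=0, rpm=0)
throttle_to(10443): rpm ← 10443
set_airspeed(90.65): V ← 90.65 m/s
adjust_airspeed(+9.26): V ← 90.65 +9.26 = 99.91 m/s
set_airspeed(40.9): V ← 40.9 m/s
final state: V = 40.9 m/s, rpm = 10443 → n = rpm/60 = 174.050000 rev/s
J = V / (n·D) = 40.9 / (174.050000 × 3.24) = 0.072528
regime bands: climb J<0.5370 | cruise [0.5370, 1.0741) | windmill J≥1.0741
J = 0.0725 → climb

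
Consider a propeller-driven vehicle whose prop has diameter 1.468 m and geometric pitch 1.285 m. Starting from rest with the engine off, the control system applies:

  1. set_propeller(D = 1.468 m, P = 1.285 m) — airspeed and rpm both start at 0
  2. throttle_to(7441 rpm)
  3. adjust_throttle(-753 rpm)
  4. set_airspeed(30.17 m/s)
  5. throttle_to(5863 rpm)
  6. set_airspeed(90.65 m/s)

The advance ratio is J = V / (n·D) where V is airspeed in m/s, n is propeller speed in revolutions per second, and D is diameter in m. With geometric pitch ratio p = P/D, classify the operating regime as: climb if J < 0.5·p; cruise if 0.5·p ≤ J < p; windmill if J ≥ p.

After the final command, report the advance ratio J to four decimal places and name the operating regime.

set_propeller: D = 1.468 m, P = 1.285 m (p = P/D = 0.875341); state ← (V=0, rpm=0)
throttle_to(7441): rpm ← 7441
adjust_throttle(-753): rpm ← 7441 -753 = 6688
set_airspeed(30.17): V ← 30.17 m/s
throttle_to(5863): rpm ← 5863
set_airspeed(90.65): V ← 90.65 m/s
final state: V = 90.65 m/s, rpm = 5863 → n = rpm/60 = 97.716667 rev/s
J = V / (n·D) = 90.65 / (97.716667 × 1.468) = 0.631936
regime bands: climb J<0.4377 | cruise [0.4377, 0.8753) | windmill J≥0.8753
J = 0.6319 → cruise

J = 0.6319, regime = cruise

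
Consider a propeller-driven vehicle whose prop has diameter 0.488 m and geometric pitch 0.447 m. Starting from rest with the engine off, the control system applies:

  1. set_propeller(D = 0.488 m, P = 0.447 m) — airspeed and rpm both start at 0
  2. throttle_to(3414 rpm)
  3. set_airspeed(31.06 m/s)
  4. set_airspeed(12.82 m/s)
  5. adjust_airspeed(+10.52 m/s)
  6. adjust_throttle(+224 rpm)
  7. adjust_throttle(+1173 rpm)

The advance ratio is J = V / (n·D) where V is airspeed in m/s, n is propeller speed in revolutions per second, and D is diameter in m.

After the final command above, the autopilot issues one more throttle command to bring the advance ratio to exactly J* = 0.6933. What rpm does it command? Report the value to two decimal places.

set_propeller: D = 0.488 m, P = 0.447 m (p = P/D = 0.915984); state ← (V=0, rpm=0)
throttle_to(3414): rpm ← 3414
set_airspeed(31.06): V ← 31.06 m/s
set_airspeed(12.82): V ← 12.82 m/s
adjust_airspeed(+10.52): V ← 12.82 +10.52 = 23.34 m/s
adjust_throttle(+224): rpm ← 3414 +224 = 3638
adjust_throttle(+1173): rpm ← 3638 +1173 = 4811
final state: V = 23.34 m/s, rpm = 4811 → n = rpm/60 = 80.183333 rev/s
target J* = 0.6933; solve J* = V/(n·D) for n: n = V/(J*·D) = 23.34/(0.6933 × 0.488) = 68.985820 rev/s
rpm = 60·n = 4139.149187

rpm = 4139.15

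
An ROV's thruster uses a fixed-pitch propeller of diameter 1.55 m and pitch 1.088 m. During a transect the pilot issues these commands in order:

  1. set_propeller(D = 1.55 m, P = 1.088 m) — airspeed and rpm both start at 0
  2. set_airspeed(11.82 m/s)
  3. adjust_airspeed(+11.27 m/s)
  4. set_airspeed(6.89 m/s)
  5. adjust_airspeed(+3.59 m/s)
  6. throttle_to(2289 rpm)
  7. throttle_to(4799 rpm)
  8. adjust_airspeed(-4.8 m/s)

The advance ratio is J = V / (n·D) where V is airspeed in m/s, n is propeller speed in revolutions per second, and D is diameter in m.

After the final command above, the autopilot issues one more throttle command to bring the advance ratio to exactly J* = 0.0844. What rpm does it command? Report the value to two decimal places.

rpm = 2605.11

set_propeller: D = 1.55 m, P = 1.088 m (p = P/D = 0.701935); state ← (V=0, rpm=0)
set_airspeed(11.82): V ← 11.82 m/s
adjust_airspeed(+11.27): V ← 11.82 +11.27 = 23.09 m/s
set_airspeed(6.89): V ← 6.89 m/s
adjust_airspeed(+3.59): V ← 6.89 +3.59 = 10.48 m/s
throttle_to(2289): rpm ← 2289
throttle_to(4799): rpm ← 4799
adjust_airspeed(-4.8): V ← 10.48 -4.8 = 5.68 m/s
final state: V = 5.68 m/s, rpm = 4799 → n = rpm/60 = 79.983333 rev/s
target J* = 0.0844; solve J* = V/(n·D) for n: n = V/(J*·D) = 5.68/(0.0844 × 1.55) = 43.418438 rev/s
rpm = 60·n = 2605.106253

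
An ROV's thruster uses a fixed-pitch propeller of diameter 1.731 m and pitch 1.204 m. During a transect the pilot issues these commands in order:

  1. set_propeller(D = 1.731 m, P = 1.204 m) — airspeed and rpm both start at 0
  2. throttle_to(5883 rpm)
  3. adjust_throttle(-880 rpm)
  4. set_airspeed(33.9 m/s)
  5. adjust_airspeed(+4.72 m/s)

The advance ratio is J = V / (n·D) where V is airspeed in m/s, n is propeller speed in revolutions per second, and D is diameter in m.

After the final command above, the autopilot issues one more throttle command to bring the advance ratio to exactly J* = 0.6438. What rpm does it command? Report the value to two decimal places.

set_propeller: D = 1.731 m, P = 1.204 m (p = P/D = 0.695552); state ← (V=0, rpm=0)
throttle_to(5883): rpm ← 5883
adjust_throttle(-880): rpm ← 5883 -880 = 5003
set_airspeed(33.9): V ← 33.9 m/s
adjust_airspeed(+4.72): V ← 33.9 +4.72 = 38.62 m/s
final state: V = 38.62 m/s, rpm = 5003 → n = rpm/60 = 83.383333 rev/s
target J* = 0.6438; solve J* = V/(n·D) for n: n = V/(J*·D) = 38.62/(0.6438 × 1.731) = 34.654866 rev/s
rpm = 60·n = 2079.291985

rpm = 2079.29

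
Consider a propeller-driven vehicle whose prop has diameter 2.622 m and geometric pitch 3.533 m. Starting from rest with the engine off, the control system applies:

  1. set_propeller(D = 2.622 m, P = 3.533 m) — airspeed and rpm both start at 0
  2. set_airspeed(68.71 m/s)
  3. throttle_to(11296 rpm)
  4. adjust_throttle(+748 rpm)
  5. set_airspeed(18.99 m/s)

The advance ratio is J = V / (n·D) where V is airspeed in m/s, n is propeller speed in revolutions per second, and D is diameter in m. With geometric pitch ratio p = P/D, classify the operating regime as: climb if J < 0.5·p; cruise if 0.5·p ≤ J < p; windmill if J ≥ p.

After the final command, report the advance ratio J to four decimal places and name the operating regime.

set_propeller: D = 2.622 m, P = 3.533 m (p = P/D = 1.347445); state ← (V=0, rpm=0)
set_airspeed(68.71): V ← 68.71 m/s
throttle_to(11296): rpm ← 11296
adjust_throttle(+748): rpm ← 11296 +748 = 12044
set_airspeed(18.99): V ← 18.99 m/s
final state: V = 18.99 m/s, rpm = 12044 → n = rpm/60 = 200.733333 rev/s
J = V / (n·D) = 18.99 / (200.733333 × 2.622) = 0.036081
regime bands: climb J<0.6737 | cruise [0.6737, 1.3474) | windmill J≥1.3474
J = 0.0361 → climb

J = 0.0361, regime = climb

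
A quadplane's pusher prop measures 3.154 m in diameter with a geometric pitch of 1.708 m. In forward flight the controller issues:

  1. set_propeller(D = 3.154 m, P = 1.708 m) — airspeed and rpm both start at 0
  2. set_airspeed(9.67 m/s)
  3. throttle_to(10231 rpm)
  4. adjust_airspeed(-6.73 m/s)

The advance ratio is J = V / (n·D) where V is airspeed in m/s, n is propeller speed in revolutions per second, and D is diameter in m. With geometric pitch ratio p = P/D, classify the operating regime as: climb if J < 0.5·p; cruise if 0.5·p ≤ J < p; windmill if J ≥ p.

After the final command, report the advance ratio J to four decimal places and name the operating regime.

J = 0.0055, regime = climb

set_propeller: D = 3.154 m, P = 1.708 m (p = P/D = 0.541535); state ← (V=0, rpm=0)
set_airspeed(9.67): V ← 9.67 m/s
throttle_to(10231): rpm ← 10231
adjust_airspeed(-6.73): V ← 9.67 -6.73 = 2.94 m/s
final state: V = 2.94 m/s, rpm = 10231 → n = rpm/60 = 170.516667 rev/s
J = V / (n·D) = 2.94 / (170.516667 × 3.154) = 0.005467
regime bands: climb J<0.2708 | cruise [0.2708, 0.5415) | windmill J≥0.5415
J = 0.0055 → climb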